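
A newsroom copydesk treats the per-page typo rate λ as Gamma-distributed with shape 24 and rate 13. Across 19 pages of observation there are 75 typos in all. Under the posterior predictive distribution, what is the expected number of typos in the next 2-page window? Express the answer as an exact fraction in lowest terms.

Total count 75 over total exposure 19 pages.
Conjugate update: add total count to the shape and total exposure to the rate, giving Gamma(99, 32).
Predictive mean over a 2-page window = T·E[λ|data] = 2·99/32 = 99/16.

99/16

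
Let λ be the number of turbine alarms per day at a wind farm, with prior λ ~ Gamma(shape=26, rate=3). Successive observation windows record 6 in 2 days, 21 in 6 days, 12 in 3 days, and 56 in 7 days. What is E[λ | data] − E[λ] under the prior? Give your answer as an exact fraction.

-61/21

Total count: 6 + 21 + 12 + 56 = 95.
Total exposure: 2 + 6 + 3 + 7 = 18 days.
Conjugate update: add total count to the shape and total exposure to the rate, giving Gamma(121, 21).
Posterior mean = 121/21 = 121/21; prior mean = 26/3 = 26/3. Difference = 121/21 − 26/3 = -61/21.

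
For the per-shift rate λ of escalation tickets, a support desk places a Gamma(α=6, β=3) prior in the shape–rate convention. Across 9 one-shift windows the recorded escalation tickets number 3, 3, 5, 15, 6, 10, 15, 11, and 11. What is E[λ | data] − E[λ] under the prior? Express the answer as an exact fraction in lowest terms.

Total count: 3 + 3 + 5 + 15 + 6 + 10 + 15 + 11 + 11 = 79.
Total exposure: 9 shifts.
By Gamma–Poisson conjugacy, the posterior is Gamma(α + Σx, β + Σt) = Gamma(6 + 79, 3 + 9) = Gamma(85, 12).
Posterior mean = 85/12 = 85/12; prior mean = 6/3 = 2. Difference = 85/12 − 2 = 61/12.

61/12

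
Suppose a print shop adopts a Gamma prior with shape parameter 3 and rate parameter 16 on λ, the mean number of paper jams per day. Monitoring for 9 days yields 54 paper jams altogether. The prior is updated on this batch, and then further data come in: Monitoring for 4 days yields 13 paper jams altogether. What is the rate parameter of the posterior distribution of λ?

Total count 54 over total exposure 9 days.
After the first batch: Gamma(3 + 54, 16 + 9) = Gamma(57, 25).
Total count 13 over total exposure 4 days.
After the second batch: Gamma(57 + 13, 25 + 4) = Gamma(70, 29).

29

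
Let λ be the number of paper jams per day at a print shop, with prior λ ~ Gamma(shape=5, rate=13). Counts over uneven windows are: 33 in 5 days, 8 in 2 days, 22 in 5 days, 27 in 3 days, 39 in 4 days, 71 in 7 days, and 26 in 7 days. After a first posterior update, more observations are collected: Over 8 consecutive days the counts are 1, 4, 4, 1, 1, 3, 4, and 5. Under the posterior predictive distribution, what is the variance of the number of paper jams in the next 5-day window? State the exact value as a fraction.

Total count: 33 + 8 + 22 + 27 + 39 + 71 + 26 = 226.
Total exposure: 5 + 2 + 5 + 3 + 4 + 7 + 7 = 33 days.
After the first batch: Gamma(5 + 226, 13 + 33) = Gamma(231, 46).
Total count: 1 + 4 + 4 + 1 + 1 + 3 + 4 + 5 = 23.
Total exposure: 8 days.
After the second batch: Gamma(231 + 23, 46 + 8) = Gamma(254, 54).
The posterior predictive for a window of length T is Negative Binomial with variance T·α'·(β'+T)/β'² = 5·254·59/2916 = 37465/1458.

37465/1458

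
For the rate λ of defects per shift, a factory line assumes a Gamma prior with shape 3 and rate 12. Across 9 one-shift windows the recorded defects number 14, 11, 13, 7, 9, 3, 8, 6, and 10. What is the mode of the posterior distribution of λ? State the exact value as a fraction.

Total count: 14 + 11 + 13 + 7 + 9 + 3 + 8 + 6 + 10 = 81.
Total exposure: 9 shifts.
Conjugate update: add total count to the shape and total exposure to the rate, giving Gamma(84, 21).
Posterior mode = (α'−1)/β' = 83/21.

83/21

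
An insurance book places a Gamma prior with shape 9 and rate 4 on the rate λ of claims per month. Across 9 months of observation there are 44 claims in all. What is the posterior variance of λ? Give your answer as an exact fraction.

Total count 44 over total exposure 9 months.
Posterior: α' = 9 + 44 = 53, β' = 4 + 9 = 13.
Posterior variance = α'/β'² = 53/169.

53/169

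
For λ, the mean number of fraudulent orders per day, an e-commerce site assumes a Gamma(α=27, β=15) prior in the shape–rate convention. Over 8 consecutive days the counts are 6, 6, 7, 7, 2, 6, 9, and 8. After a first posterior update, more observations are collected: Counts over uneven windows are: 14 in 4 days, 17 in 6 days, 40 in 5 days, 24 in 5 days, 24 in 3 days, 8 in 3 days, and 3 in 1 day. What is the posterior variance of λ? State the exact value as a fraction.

52/625

Total count: 6 + 6 + 7 + 7 + 2 + 6 + 9 + 8 = 51.
Total exposure: 8 days.
After the first batch: Gamma(27 + 51, 15 + 8) = Gamma(78, 23).
Total count: 14 + 17 + 40 + 24 + 24 + 8 + 3 = 130.
Total exposure: 4 + 6 + 5 + 5 + 3 + 3 + 1 = 27 days.
After the second batch: Gamma(78 + 130, 23 + 27) = Gamma(208, 50).
Posterior variance = α'/β'² = 208/2500 = 52/625.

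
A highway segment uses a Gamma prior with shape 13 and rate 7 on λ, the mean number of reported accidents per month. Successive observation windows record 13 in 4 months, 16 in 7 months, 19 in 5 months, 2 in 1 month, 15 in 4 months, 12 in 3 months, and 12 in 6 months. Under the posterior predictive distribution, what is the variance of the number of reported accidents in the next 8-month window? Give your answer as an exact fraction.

Total count: 13 + 16 + 19 + 2 + 15 + 12 + 12 = 89.
Total exposure: 4 + 7 + 5 + 1 + 4 + 3 + 6 = 30 months.
By Gamma–Poisson conjugacy, the posterior is Gamma(α + Σx, β + Σt) = Gamma(13 + 89, 7 + 30) = Gamma(102, 37).
The posterior predictive for a window of length T is Negative Binomial with variance T·α'·(β'+T)/β'² = 8·102·45/1369 = 36720/1369.

36720/1369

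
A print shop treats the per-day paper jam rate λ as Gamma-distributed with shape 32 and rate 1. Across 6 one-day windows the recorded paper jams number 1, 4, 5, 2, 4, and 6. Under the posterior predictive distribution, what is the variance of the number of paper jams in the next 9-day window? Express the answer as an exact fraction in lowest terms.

Total count: 1 + 4 + 5 + 2 + 4 + 6 = 22.
Total exposure: 6 days.
Gamma(α, β) with Poisson data over total exposure Σt gives posterior Gamma(α+Σx, β+Σt) = Gamma(54, 7).
The posterior predictive for a window of length T is Negative Binomial with variance T·α'·(β'+T)/β'² = 9·54·16/49 = 7776/49.

7776/49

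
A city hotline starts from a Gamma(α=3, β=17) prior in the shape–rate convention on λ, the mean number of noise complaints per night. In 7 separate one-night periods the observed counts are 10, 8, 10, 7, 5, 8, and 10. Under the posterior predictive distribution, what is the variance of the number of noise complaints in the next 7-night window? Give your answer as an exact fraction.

13237/576

Total count: 10 + 8 + 10 + 7 + 5 + 8 + 10 = 58.
Total exposure: 7 nights.
Posterior: α' = 3 + 58 = 61, β' = 17 + 7 = 24.
The posterior predictive for a window of length T is Negative Binomial with variance T·α'·(β'+T)/β'² = 7·61·31/576 = 13237/576.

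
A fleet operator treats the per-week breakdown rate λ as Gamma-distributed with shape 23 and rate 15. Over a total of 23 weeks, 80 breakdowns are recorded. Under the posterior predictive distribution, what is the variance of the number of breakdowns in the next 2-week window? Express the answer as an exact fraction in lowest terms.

2060/361

Total count 80 over total exposure 23 weeks.
Posterior: α' = 23 + 80 = 103, β' = 15 + 23 = 38.
The posterior predictive for a window of length T is Negative Binomial with variance T·α'·(β'+T)/β'² = 2·103·40/1444 = 2060/361.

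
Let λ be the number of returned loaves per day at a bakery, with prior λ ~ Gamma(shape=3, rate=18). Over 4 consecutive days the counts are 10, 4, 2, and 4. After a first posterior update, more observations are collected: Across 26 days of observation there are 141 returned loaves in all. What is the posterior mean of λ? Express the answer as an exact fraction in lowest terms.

Total count: 10 + 4 + 2 + 4 = 20.
Total exposure: 4 days.
After the first batch: Gamma(3 + 20, 18 + 4) = Gamma(23, 22).
Total count 141 over total exposure 26 days.
After the second batch: Gamma(23 + 141, 22 + 26) = Gamma(164, 48).
Posterior mean = α'/β' = 164/48 = 41/12.

41/12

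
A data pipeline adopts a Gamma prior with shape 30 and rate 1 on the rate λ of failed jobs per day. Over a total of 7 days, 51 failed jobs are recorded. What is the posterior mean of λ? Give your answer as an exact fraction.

Total count 51 over total exposure 7 days.
Gamma(α, β) with Poisson data over total exposure Σt gives posterior Gamma(α+Σx, β+Σt) = Gamma(81, 8).
Posterior mean = α'/β' = 81/8.

81/8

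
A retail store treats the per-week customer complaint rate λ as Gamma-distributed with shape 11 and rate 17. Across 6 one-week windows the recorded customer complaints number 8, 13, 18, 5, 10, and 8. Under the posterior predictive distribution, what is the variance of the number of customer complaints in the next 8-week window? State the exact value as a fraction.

18104/529

Total count: 8 + 13 + 18 + 5 + 10 + 8 = 62.
Total exposure: 6 weeks.
By Gamma–Poisson conjugacy, the posterior is Gamma(α + Σx, β + Σt) = Gamma(11 + 62, 17 + 6) = Gamma(73, 23).
The posterior predictive for a window of length T is Negative Binomial with variance T·α'·(β'+T)/β'² = 8·73·31/529 = 18104/529.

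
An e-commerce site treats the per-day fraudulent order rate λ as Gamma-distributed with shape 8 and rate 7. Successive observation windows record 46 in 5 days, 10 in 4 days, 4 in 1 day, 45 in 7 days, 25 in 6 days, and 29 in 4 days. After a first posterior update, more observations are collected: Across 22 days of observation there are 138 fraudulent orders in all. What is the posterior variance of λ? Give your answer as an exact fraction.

Total count: 46 + 10 + 4 + 45 + 25 + 29 = 159.
Total exposure: 5 + 4 + 1 + 7 + 6 + 4 = 27 days.
After the first batch: Gamma(8 + 159, 7 + 27) = Gamma(167, 34).
Total count 138 over total exposure 22 days.
After the second batch: Gamma(167 + 138, 34 + 22) = Gamma(305, 56).
Posterior variance = α'/β'² = 305/3136.

305/3136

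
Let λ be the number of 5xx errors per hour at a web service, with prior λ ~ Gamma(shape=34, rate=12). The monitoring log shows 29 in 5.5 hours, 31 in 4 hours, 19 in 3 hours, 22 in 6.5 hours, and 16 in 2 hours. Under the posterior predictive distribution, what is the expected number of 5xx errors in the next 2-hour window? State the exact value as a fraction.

302/33

Total count: 29 + 31 + 19 + 22 + 16 = 117.
Total exposure: 5.5 + 4 + 3 + 6.5 + 2 = 21 hours.
Conjugate update: add total count to the shape and total exposure to the rate, giving Gamma(151, 33).
Predictive mean over a 2-hour window = T·E[λ|data] = 2·151/33 = 302/33.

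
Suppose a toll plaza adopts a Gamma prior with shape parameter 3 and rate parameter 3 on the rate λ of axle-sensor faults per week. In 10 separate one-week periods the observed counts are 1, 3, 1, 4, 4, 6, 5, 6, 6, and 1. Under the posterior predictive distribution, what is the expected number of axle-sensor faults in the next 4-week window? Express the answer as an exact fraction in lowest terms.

160/13

Total count: 1 + 3 + 1 + 4 + 4 + 6 + 5 + 6 + 6 + 1 = 37.
Total exposure: 10 weeks.
Conjugate update: add total count to the shape and total exposure to the rate, giving Gamma(40, 13).
Predictive mean over a 4-week window = T·E[λ|data] = 4·40/13 = 160/13.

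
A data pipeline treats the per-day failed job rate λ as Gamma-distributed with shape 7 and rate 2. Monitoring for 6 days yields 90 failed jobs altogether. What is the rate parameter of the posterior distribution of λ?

8

Total count 90 over total exposure 6 days.
Conjugate update: add total count to the shape and total exposure to the rate, giving Gamma(97, 8).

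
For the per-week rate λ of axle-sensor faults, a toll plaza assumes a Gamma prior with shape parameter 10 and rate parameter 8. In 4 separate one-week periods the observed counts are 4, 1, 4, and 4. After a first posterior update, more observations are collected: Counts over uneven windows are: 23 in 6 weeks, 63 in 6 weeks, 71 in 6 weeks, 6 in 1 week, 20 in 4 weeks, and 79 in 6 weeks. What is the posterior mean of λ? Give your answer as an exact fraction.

Total count: 4 + 1 + 4 + 4 = 13.
Total exposure: 4 weeks.
After the first batch: Gamma(10 + 13, 8 + 4) = Gamma(23, 12).
Total count: 23 + 63 + 71 + 6 + 20 + 79 = 262.
Total exposure: 6 + 6 + 6 + 1 + 4 + 6 = 29 weeks.
After the second batch: Gamma(23 + 262, 12 + 29) = Gamma(285, 41).
Posterior mean = α'/β' = 285/41.

285/41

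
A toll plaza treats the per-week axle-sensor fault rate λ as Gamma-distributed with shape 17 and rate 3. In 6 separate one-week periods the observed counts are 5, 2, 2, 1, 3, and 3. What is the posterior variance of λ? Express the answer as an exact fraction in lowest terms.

11/27

Total count: 5 + 2 + 2 + 1 + 3 + 3 = 16.
Total exposure: 6 weeks.
Gamma(α, β) with Poisson data over total exposure Σt gives posterior Gamma(α+Σx, β+Σt) = Gamma(33, 9).
Posterior variance = α'/β'² = 33/81 = 11/27.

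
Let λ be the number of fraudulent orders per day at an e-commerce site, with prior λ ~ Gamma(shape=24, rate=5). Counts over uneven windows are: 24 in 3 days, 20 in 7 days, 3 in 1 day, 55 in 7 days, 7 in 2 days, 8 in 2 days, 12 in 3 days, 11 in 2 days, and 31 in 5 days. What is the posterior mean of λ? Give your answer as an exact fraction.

195/37

Total count: 24 + 20 + 3 + 55 + 7 + 8 + 12 + 11 + 31 = 171.
Total exposure: 3 + 7 + 1 + 7 + 2 + 2 + 3 + 2 + 5 = 32 days.
Conjugate update: add total count to the shape and total exposure to the rate, giving Gamma(195, 37).
Posterior mean = α'/β' = 195/37.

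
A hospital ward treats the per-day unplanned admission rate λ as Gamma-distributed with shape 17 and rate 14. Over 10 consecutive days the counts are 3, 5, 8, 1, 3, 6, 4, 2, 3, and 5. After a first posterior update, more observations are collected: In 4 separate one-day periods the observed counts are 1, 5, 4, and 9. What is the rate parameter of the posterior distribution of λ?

Total count: 3 + 5 + 8 + 1 + 3 + 6 + 4 + 2 + 3 + 5 = 40.
Total exposure: 10 days.
After the first batch: Gamma(17 + 40, 14 + 10) = Gamma(57, 24).
Total count: 1 + 5 + 4 + 9 = 19.
Total exposure: 4 days.
After the second batch: Gamma(57 + 19, 24 + 4) = Gamma(76, 28).

28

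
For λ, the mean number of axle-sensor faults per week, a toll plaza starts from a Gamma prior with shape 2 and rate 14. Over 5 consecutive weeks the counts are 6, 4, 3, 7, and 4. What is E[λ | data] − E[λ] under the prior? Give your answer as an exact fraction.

Total count: 6 + 4 + 3 + 7 + 4 = 24.
Total exposure: 5 weeks.
The Gamma prior is conjugate for the Poisson rate, so λ | data ~ Gamma(2+24, 14+5) = Gamma(26, 19).
Posterior mean = 26/19 = 26/19; prior mean = 2/14 = 1/7. Difference = 26/19 − 1/7 = 163/133.

163/133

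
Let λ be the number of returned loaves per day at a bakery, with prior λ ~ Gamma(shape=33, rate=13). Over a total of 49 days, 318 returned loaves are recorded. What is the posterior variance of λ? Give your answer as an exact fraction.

Total count 318 over total exposure 49 days.
Posterior: α' = 33 + 318 = 351, β' = 13 + 49 = 62.
Posterior variance = α'/β'² = 351/3844.

351/3844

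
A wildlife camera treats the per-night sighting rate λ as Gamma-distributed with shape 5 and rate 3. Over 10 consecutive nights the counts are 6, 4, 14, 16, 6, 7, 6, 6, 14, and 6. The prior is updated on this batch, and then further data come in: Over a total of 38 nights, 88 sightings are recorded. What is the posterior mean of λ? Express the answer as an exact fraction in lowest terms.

178/51

Total count: 6 + 4 + 14 + 16 + 6 + 7 + 6 + 6 + 14 + 6 = 85.
Total exposure: 10 nights.
After the first batch: Gamma(5 + 85, 3 + 10) = Gamma(90, 13).
Total count 88 over total exposure 38 nights.
After the second batch: Gamma(90 + 88, 13 + 38) = Gamma(178, 51).
Posterior mean = α'/β' = 178/51.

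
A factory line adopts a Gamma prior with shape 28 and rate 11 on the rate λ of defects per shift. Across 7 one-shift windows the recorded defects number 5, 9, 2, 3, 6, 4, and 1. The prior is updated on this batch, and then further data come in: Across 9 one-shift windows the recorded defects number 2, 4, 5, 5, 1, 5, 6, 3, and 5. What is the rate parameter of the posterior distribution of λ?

Total count: 5 + 9 + 2 + 3 + 6 + 4 + 1 = 30.
Total exposure: 7 shifts.
After the first batch: Gamma(28 + 30, 11 + 7) = Gamma(58, 18).
Total count: 2 + 4 + 5 + 5 + 1 + 5 + 6 + 3 + 5 = 36.
Total exposure: 9 shifts.
After the second batch: Gamma(58 + 36, 18 + 9) = Gamma(94, 27).

27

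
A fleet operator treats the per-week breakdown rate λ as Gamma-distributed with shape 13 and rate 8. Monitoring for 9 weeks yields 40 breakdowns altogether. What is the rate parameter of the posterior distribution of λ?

Total count 40 over total exposure 9 weeks.
Gamma(α, β) with Poisson data over total exposure Σt gives posterior Gamma(α+Σx, β+Σt) = Gamma(53, 17).

17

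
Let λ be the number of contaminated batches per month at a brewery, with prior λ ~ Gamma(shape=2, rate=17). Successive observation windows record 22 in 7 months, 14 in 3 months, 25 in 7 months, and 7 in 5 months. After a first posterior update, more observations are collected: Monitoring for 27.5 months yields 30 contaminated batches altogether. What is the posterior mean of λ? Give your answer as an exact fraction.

200/133

Total count: 22 + 14 + 25 + 7 = 68.
Total exposure: 7 + 3 + 7 + 5 = 22 months.
After the first batch: Gamma(2 + 68, 17 + 22) = Gamma(70, 39).
Total count 30 over total exposure 27.5 months.
After the second batch: Gamma(70 + 30, 39 + 27.5) = Gamma(100, 133/2).
Posterior mean = α'/β' = 100/(133/2) = 200/133.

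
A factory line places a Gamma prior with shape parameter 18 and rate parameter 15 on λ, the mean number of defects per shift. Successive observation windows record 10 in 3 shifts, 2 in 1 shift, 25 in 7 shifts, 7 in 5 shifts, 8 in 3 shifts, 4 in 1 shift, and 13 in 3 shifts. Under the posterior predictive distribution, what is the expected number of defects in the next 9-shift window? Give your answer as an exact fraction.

Total count: 10 + 2 + 25 + 7 + 8 + 4 + 13 = 69.
Total exposure: 3 + 1 + 7 + 5 + 3 + 1 + 3 = 23 shifts.
The Gamma prior is conjugate for the Poisson rate, so λ | data ~ Gamma(18+69, 15+23) = Gamma(87, 38).
Predictive mean over a 9-shift window = T·E[λ|data] = 9·87/38 = 783/38.

783/38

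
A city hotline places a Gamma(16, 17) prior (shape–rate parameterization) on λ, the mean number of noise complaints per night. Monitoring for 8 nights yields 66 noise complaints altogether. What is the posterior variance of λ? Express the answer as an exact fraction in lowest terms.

82/625

Total count 66 over total exposure 8 nights.
Gamma(α, β) with Poisson data over total exposure Σt gives posterior Gamma(α+Σx, β+Σt) = Gamma(82, 25).
Posterior variance = α'/β'² = 82/625.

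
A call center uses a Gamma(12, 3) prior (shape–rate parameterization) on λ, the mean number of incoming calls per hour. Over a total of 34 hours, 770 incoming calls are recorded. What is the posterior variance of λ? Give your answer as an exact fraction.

782/1369

Total count 770 over total exposure 34 hours.
Gamma(α, β) with Poisson data over total exposure Σt gives posterior Gamma(α+Σx, β+Σt) = Gamma(782, 37).
Posterior variance = α'/β'² = 782/1369.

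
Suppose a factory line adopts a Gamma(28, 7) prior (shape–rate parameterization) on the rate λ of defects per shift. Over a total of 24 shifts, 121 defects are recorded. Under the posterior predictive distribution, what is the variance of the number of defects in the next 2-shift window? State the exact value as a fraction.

Total count 121 over total exposure 24 shifts.
By Gamma–Poisson conjugacy, the posterior is Gamma(α + Σx, β + Σt) = Gamma(28 + 121, 7 + 24) = Gamma(149, 31).
The posterior predictive for a window of length T is Negative Binomial with variance T·α'·(β'+T)/β'² = 2·149·33/961 = 9834/961.

9834/961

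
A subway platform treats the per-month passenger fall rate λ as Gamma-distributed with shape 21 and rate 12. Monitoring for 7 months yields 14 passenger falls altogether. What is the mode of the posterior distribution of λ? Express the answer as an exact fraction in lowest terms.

34/19

Total count 14 over total exposure 7 months.
By Gamma–Poisson conjugacy, the posterior is Gamma(α + Σx, β + Σt) = Gamma(21 + 14, 12 + 7) = Gamma(35, 19).
Posterior mode = (α'−1)/β' = 34/19.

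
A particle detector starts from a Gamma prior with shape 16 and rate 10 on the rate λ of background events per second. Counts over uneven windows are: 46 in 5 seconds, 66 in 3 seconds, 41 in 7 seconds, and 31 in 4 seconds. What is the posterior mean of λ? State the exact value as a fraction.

200/29

Total count: 46 + 66 + 41 + 31 = 184.
Total exposure: 5 + 3 + 7 + 4 = 19 seconds.
Gamma(α, β) with Poisson data over total exposure Σt gives posterior Gamma(α+Σx, β+Σt) = Gamma(200, 29).
Posterior mean = α'/β' = 200/29.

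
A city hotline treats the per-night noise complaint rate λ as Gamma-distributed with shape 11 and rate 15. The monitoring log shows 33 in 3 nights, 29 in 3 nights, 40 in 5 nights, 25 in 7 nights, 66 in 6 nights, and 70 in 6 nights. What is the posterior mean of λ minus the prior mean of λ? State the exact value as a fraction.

Total count: 33 + 29 + 40 + 25 + 66 + 70 = 263.
Total exposure: 3 + 3 + 5 + 7 + 6 + 6 = 30 nights.
The Gamma prior is conjugate for the Poisson rate, so λ | data ~ Gamma(11+263, 15+30) = Gamma(274, 45).
Posterior mean = 274/45 = 274/45; prior mean = 11/15 = 11/15. Difference = 274/45 − 11/15 = 241/45.

241/45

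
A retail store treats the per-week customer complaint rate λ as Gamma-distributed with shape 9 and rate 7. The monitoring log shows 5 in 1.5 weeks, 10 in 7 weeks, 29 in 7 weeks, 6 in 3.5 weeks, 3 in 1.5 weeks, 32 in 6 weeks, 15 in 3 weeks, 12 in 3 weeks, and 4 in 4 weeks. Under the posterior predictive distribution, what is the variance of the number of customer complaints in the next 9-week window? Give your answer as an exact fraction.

26250/841

Total count: 5 + 10 + 29 + 6 + 3 + 32 + 15 + 12 + 4 = 116.
Total exposure: 1.5 + 7 + 7 + 3.5 + 1.5 + 6 + 3 + 3 + 4 = 36.5 weeks.
The Gamma prior is conjugate for the Poisson rate, so λ | data ~ Gamma(9+116, 7+36.5) = Gamma(125, 87/2).
The posterior predictive for a window of length T is Negative Binomial with variance T·α'·(β'+T)/β'² = 9·125·(105/2)/(7569/4) = 26250/841.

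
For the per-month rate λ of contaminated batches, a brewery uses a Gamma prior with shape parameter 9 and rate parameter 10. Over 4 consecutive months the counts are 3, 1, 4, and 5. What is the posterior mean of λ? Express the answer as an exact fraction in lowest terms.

11/7

Total count: 3 + 1 + 4 + 5 = 13.
Total exposure: 4 months.
Gamma(α, β) with Poisson data over total exposure Σt gives posterior Gamma(α+Σx, β+Σt) = Gamma(22, 14).
Posterior mean = α'/β' = 22/14 = 11/7.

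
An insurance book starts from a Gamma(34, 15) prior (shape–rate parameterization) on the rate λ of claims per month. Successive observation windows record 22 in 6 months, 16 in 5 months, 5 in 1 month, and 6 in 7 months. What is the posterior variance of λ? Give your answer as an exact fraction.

83/1156

Total count: 22 + 16 + 5 + 6 = 49.
Total exposure: 6 + 5 + 1 + 7 = 19 months.
Conjugate update: add total count to the shape and total exposure to the rate, giving Gamma(83, 34).
Posterior variance = α'/β'² = 83/1156.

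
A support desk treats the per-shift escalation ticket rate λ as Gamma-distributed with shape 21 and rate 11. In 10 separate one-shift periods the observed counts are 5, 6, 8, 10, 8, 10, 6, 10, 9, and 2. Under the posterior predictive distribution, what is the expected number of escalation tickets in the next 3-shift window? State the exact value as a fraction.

95/7

Total count: 5 + 6 + 8 + 10 + 8 + 10 + 6 + 10 + 9 + 2 = 74.
Total exposure: 10 shifts.
The Gamma prior is conjugate for the Poisson rate, so λ | data ~ Gamma(21+74, 11+10) = Gamma(95, 21).
Predictive mean over a 3-shift window = T·E[λ|data] = 3·95/21 = 95/7.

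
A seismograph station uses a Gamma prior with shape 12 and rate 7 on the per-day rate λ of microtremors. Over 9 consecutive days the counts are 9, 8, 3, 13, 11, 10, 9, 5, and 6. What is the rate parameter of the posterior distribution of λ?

16

Total count: 9 + 8 + 3 + 13 + 11 + 10 + 9 + 5 + 6 = 74.
Total exposure: 9 days.
The Gamma prior is conjugate for the Poisson rate, so λ | data ~ Gamma(12+74, 7+9) = Gamma(86, 16).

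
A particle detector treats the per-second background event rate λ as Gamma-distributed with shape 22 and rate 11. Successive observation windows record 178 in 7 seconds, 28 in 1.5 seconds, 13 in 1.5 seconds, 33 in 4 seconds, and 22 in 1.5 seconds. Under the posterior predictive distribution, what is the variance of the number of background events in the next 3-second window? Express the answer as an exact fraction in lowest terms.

Total count: 178 + 28 + 13 + 33 + 22 = 274.
Total exposure: 7 + 1.5 + 1.5 + 4 + 1.5 = 15.5 seconds.
The Gamma prior is conjugate for the Poisson rate, so λ | data ~ Gamma(22+274, 11+15.5) = Gamma(296, 53/2).
The posterior predictive for a window of length T is Negative Binomial with variance T·α'·(β'+T)/β'² = 3·296·(59/2)/(2809/4) = 104784/2809.

104784/2809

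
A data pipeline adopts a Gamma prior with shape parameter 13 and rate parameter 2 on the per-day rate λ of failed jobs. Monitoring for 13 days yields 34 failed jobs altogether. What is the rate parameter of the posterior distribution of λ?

Total count 34 over total exposure 13 days.
Gamma(α, β) with Poisson data over total exposure Σt gives posterior Gamma(α+Σx, β+Σt) = Gamma(47, 15).

15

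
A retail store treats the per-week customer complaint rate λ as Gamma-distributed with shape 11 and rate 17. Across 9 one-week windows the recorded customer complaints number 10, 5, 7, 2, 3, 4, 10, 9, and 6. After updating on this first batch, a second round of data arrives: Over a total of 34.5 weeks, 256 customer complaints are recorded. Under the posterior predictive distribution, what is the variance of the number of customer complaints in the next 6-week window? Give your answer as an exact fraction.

Total count: 10 + 5 + 7 + 2 + 3 + 4 + 10 + 9 + 6 = 56.
Total exposure: 9 weeks.
After the first batch: Gamma(11 + 56, 17 + 9) = Gamma(67, 26).
Total count 256 over total exposure 34.5 weeks.
After the second batch: Gamma(67 + 256, 26 + 34.5) = Gamma(323, 121/2).
The posterior predictive for a window of length T is Negative Binomial with variance T·α'·(β'+T)/β'² = 6·323·(133/2)/(14641/4) = 515508/14641.

515508/14641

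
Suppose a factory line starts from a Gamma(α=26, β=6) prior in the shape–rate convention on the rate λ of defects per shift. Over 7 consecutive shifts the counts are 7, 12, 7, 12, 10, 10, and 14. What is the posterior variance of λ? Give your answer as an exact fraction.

Total count: 7 + 12 + 7 + 12 + 10 + 10 + 14 = 72.
Total exposure: 7 shifts.
Conjugate update: add total count to the shape and total exposure to the rate, giving Gamma(98, 13).
Posterior variance = α'/β'² = 98/169.

98/169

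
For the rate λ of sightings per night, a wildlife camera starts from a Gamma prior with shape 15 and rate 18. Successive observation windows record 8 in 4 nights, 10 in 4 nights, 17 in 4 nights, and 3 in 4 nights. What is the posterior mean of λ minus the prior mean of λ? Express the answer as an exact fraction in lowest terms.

37/51

Total count: 8 + 10 + 17 + 3 = 38.
Total exposure: 4 + 4 + 4 + 4 = 16 nights.
By Gamma–Poisson conjugacy, the posterior is Gamma(α + Σx, β + Σt) = Gamma(15 + 38, 18 + 16) = Gamma(53, 34).
Posterior mean = 53/34 = 53/34; prior mean = 15/18 = 5/6. Difference = 53/34 − 5/6 = 37/51.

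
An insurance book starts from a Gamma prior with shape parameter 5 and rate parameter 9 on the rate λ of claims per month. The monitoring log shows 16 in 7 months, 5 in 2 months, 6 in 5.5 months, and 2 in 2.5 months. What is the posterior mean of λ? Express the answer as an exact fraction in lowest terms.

Total count: 16 + 5 + 6 + 2 = 29.
Total exposure: 7 + 2 + 5.5 + 2.5 = 17 months.
By Gamma–Poisson conjugacy, the posterior is Gamma(α + Σx, β + Σt) = Gamma(5 + 29, 9 + 17) = Gamma(34, 26).
Posterior mean = α'/β' = 34/26 = 17/13.

17/13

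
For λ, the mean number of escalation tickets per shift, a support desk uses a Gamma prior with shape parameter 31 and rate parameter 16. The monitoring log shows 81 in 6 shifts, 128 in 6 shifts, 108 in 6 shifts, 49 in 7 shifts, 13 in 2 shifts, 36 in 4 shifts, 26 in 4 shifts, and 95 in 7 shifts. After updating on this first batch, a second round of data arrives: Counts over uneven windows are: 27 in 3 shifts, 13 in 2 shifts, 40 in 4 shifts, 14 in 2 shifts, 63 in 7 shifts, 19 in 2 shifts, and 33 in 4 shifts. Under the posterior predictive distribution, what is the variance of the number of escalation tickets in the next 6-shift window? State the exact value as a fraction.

102432/1681

Total count: 81 + 128 + 108 + 49 + 13 + 36 + 26 + 95 = 536.
Total exposure: 6 + 6 + 6 + 7 + 2 + 4 + 4 + 7 = 42 shifts.
After the first batch: Gamma(31 + 536, 16 + 42) = Gamma(567, 58).
Total count: 27 + 13 + 40 + 14 + 63 + 19 + 33 = 209.
Total exposure: 3 + 2 + 4 + 2 + 7 + 2 + 4 = 24 shifts.
After the second batch: Gamma(567 + 209, 58 + 24) = Gamma(776, 82).
The posterior predictive for a window of length T is Negative Binomial with variance T·α'·(β'+T)/β'² = 6·776·88/6724 = 102432/1681.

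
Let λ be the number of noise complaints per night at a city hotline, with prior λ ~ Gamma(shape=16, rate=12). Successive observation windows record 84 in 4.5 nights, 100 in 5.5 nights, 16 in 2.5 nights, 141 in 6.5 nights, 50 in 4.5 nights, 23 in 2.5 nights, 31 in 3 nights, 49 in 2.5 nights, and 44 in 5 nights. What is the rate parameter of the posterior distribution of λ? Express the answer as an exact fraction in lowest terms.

Total count: 84 + 100 + 16 + 141 + 50 + 23 + 31 + 49 + 44 = 538.
Total exposure: 4.5 + 5.5 + 2.5 + 6.5 + 4.5 + 2.5 + 3 + 2.5 + 5 = 36.5 nights.
Gamma(α, β) with Poisson data over total exposure Σt gives posterior Gamma(α+Σx, β+Σt) = Gamma(554, 97/2).

97/2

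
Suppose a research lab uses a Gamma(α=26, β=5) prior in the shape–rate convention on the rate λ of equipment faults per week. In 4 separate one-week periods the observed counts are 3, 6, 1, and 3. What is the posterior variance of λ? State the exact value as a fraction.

Total count: 3 + 6 + 1 + 3 = 13.
Total exposure: 4 weeks.
Conjugate update: add total count to the shape and total exposure to the rate, giving Gamma(39, 9).
Posterior variance = α'/β'² = 39/81 = 13/27.

13/27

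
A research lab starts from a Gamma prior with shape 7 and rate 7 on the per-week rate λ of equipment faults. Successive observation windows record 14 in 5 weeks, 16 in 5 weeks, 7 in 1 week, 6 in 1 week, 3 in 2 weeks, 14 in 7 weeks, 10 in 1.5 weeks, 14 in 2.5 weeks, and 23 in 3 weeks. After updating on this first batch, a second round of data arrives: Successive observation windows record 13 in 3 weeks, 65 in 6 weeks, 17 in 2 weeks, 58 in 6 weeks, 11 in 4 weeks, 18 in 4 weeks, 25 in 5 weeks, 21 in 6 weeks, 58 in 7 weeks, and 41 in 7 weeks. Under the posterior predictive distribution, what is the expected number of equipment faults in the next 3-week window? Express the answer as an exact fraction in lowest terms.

1323/85

Total count: 14 + 16 + 7 + 6 + 3 + 14 + 10 + 14 + 23 = 107.
Total exposure: 5 + 5 + 1 + 1 + 2 + 7 + 1.5 + 2.5 + 3 = 28 weeks.
After the first batch: Gamma(7 + 107, 7 + 28) = Gamma(114, 35).
Total count: 13 + 65 + 17 + 58 + 11 + 18 + 25 + 21 + 58 + 41 = 327.
Total exposure: 3 + 6 + 2 + 6 + 4 + 4 + 5 + 6 + 7 + 7 = 50 weeks.
After the second batch: Gamma(114 + 327, 35 + 50) = Gamma(441, 85).
Predictive mean over a 3-week window = T·E[λ|data] = 3·441/85 = 1323/85.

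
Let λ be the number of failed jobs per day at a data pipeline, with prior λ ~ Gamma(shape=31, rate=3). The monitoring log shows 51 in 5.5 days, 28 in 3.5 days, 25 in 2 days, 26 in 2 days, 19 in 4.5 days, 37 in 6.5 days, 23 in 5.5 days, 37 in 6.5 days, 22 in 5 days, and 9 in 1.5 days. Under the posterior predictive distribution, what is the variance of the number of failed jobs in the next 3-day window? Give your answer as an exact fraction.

25608/1183

Total count: 51 + 28 + 25 + 26 + 19 + 37 + 23 + 37 + 22 + 9 = 277.
Total exposure: 5.5 + 3.5 + 2 + 2 + 4.5 + 6.5 + 5.5 + 6.5 + 5 + 1.5 = 42.5 days.
Conjugate update: add total count to the shape and total exposure to the rate, giving Gamma(308, 91/2).
The posterior predictive for a window of length T is Negative Binomial with variance T·α'·(β'+T)/β'² = 3·308·(97/2)/(8281/4) = 25608/1183.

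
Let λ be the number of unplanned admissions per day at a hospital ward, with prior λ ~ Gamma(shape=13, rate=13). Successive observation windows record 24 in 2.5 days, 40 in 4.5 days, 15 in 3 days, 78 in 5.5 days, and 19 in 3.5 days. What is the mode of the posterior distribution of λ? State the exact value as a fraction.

47/8

Total count: 24 + 40 + 15 + 78 + 19 = 176.
Total exposure: 2.5 + 4.5 + 3 + 5.5 + 3.5 = 19 days.
Posterior: α' = 13 + 176 = 189, β' = 13 + 19 = 32.
Posterior mode = (α'−1)/β' = 188/32 = 47/8.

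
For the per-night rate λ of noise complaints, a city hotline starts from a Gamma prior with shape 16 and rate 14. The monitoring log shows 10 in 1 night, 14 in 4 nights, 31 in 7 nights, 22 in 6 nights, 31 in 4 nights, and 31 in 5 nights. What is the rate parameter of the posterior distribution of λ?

41

Total count: 10 + 14 + 31 + 22 + 31 + 31 = 139.
Total exposure: 1 + 4 + 7 + 6 + 4 + 5 = 27 nights.
By Gamma–Poisson conjugacy, the posterior is Gamma(α + Σx, β + Σt) = Gamma(16 + 139, 14 + 27) = Gamma(155, 41).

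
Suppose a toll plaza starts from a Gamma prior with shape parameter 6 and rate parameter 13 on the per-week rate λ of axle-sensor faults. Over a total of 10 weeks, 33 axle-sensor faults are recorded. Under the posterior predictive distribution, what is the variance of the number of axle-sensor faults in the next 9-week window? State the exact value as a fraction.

11232/529

Total count 33 over total exposure 10 weeks.
Gamma(α, β) with Poisson data over total exposure Σt gives posterior Gamma(α+Σx, β+Σt) = Gamma(39, 23).
The posterior predictive for a window of length T is Negative Binomial with variance T·α'·(β'+T)/β'² = 9·39·32/529 = 11232/529.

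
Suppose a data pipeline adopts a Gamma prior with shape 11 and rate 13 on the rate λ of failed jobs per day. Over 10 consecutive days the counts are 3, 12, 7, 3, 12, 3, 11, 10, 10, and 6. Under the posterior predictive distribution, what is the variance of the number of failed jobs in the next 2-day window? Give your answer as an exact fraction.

Total count: 3 + 12 + 7 + 3 + 12 + 3 + 11 + 10 + 10 + 6 = 77.
Total exposure: 10 days.
Conjugate update: add total count to the shape and total exposure to the rate, giving Gamma(88, 23).
The posterior predictive for a window of length T is Negative Binomial with variance T·α'·(β'+T)/β'² = 2·88·25/529 = 4400/529.

4400/529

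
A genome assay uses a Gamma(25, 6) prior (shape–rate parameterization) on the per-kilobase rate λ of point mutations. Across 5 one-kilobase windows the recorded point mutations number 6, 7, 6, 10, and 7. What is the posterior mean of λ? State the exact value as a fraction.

Total count: 6 + 7 + 6 + 10 + 7 = 36.
Total exposure: 5 kilobases.
By Gamma–Poisson conjugacy, the posterior is Gamma(α + Σx, β + Σt) = Gamma(25 + 36, 6 + 5) = Gamma(61, 11).
Posterior mean = α'/β' = 61/11.

61/11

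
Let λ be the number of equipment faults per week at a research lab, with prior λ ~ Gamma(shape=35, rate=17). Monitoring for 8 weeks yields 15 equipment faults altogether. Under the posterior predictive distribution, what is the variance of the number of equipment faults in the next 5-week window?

Total count 15 over total exposure 8 weeks.
By Gamma–Poisson conjugacy, the posterior is Gamma(α + Σx, β + Σt) = Gamma(35 + 15, 17 + 8) = Gamma(50, 25).
The posterior predictive for a window of length T is Negative Binomial with variance T·α'·(β'+T)/β'² = 5·50·30/625 = 12.

12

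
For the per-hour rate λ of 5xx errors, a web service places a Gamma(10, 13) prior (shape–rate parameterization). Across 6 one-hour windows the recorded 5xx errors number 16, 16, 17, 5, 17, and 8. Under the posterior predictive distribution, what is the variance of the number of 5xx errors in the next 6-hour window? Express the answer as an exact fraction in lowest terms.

Total count: 16 + 16 + 17 + 5 + 17 + 8 = 79.
Total exposure: 6 hours.
By Gamma–Poisson conjugacy, the posterior is Gamma(α + Σx, β + Σt) = Gamma(10 + 79, 13 + 6) = Gamma(89, 19).
The posterior predictive for a window of length T is Negative Binomial with variance T·α'·(β'+T)/β'² = 6·89·25/361 = 13350/361.

13350/361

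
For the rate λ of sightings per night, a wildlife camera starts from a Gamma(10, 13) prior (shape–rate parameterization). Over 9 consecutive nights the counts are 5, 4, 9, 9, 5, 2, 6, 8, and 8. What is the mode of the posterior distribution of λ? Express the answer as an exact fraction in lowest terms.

Total count: 5 + 4 + 9 + 9 + 5 + 2 + 6 + 8 + 8 = 56.
Total exposure: 9 nights.
Conjugate update: add total count to the shape and total exposure to the rate, giving Gamma(66, 22).
Posterior mode = (α'−1)/β' = 65/22.

65/22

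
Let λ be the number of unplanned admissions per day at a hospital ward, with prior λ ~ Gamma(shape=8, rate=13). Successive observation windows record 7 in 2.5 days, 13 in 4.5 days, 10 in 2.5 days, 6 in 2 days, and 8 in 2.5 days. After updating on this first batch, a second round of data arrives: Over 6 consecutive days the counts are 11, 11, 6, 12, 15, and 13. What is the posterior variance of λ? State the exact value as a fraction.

40/363

Total count: 7 + 13 + 10 + 6 + 8 = 44.
Total exposure: 2.5 + 4.5 + 2.5 + 2 + 2.5 = 14 days.
After the first batch: Gamma(8 + 44, 13 + 14) = Gamma(52, 27).
Total count: 11 + 11 + 6 + 12 + 15 + 13 = 68.
Total exposure: 6 days.
After the second batch: Gamma(52 + 68, 27 + 6) = Gamma(120, 33).
Posterior variance = α'/β'² = 120/1089 = 40/363.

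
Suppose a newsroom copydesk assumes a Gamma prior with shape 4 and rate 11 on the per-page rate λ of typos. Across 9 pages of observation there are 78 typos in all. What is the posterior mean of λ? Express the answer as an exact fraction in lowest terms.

Total count 78 over total exposure 9 pages.
Posterior: α' = 4 + 78 = 82, β' = 11 + 9 = 20.
Posterior mean = α'/β' = 82/20 = 41/10.

41/10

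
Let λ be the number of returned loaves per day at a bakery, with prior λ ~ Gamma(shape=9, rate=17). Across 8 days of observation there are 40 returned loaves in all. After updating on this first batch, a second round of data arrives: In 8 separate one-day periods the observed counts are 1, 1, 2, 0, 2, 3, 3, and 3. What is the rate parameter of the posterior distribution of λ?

Total count 40 over total exposure 8 days.
After the first batch: Gamma(9 + 40, 17 + 8) = Gamma(49, 25).
Total count: 1 + 1 + 2 + 0 + 2 + 3 + 3 + 3 = 15.
Total exposure: 8 days.
After the second batch: Gamma(49 + 15, 25 + 8) = Gamma(64, 33).

33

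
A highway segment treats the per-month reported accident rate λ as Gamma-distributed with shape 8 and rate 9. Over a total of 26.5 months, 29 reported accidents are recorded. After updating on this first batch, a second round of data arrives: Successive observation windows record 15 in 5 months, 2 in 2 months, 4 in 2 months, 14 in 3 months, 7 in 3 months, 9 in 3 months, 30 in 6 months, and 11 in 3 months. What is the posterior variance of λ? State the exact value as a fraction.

Total count 29 over total exposure 26.5 months.
After the first batch: Gamma(8 + 29, 9 + 26.5) = Gamma(37, 71/2).
Total count: 15 + 2 + 4 + 14 + 7 + 9 + 30 + 11 = 92.
Total exposure: 5 + 2 + 2 + 3 + 3 + 3 + 6 + 3 = 27 months.
After the second batch: Gamma(37 + 92, 71/2 + 27) = Gamma(129, 125/2).
Posterior variance = α'/β'² = 129/(15625/4) = 516/15625.

516/15625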